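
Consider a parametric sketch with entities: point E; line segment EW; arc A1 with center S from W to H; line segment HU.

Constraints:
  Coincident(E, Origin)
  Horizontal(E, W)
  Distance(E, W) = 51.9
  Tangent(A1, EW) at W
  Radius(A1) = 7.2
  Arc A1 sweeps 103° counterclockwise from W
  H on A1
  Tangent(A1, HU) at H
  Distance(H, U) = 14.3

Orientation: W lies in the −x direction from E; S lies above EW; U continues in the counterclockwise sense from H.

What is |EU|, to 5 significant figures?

53.211

E is at the origin; E and W share the same y with |EW| = 51.9 and W on the −x side, so W = (-51.900, 0.0000). Tangency of A1 to EW means the radius SW is perpendicular to EW, so S = W + (0, 7.2) = (-51.900, 7.2000). On A1, W sits at bearing -90° from S; a 103° counterclockwise sweep puts H at bearing 13°, so H = S + 7.2·(cos 13°, sin 13°) = (-44.885, 8.8196). The tangent condition forces SH to be normal to HU, so HU runs along (−sin 13°, cos 13°); with |HU| = 14.3, U = (-48.101, 22.753). Then |EU| = |U − E| = 53.211.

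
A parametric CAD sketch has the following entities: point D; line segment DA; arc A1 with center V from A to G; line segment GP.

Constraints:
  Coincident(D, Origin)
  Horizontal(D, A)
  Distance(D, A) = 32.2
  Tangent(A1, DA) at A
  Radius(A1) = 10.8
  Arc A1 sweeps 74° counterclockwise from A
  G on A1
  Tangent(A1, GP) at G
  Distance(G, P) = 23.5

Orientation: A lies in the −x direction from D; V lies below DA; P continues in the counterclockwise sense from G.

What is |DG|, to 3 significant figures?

43.3

D is at the origin; D and A share the same y with |DA| = 32.2 and A on the −x side, so A = (-32.2, 0.00). Tangency of A1 to DA means the radius VA is perpendicular to DA, so V = A + (0, -10.8) = (-32.2, -10.8). On A1, A sits at bearing 90° from V; a 74° counterclockwise sweep puts G at bearing 164°, so G = V + 10.8·(cos 164°, sin 164°) = (-42.6, -7.82). Then |DG| = |G − D| = 43.3.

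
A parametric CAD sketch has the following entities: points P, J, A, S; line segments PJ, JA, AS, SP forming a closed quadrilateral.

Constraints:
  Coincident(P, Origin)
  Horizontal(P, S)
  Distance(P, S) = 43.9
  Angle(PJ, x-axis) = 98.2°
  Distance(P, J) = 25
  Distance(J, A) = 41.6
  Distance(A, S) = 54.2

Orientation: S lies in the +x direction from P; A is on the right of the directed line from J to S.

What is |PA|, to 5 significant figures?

18.337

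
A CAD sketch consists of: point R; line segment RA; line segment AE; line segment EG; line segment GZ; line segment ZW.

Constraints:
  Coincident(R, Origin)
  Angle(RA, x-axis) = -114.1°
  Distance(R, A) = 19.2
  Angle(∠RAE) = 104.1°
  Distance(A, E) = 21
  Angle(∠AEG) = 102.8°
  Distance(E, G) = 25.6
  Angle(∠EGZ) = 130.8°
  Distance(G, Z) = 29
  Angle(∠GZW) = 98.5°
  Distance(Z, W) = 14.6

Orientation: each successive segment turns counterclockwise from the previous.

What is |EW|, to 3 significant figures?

48.1

R is at the origin; RA runs at -114.1° with length 19.2, so A = (-7.84, -17.5). ∠RAE = 104.1° gives AE at -38.2° from the x-axis; with |AE| = 21.0, E = (8.66, -30.5). ∠AEG = 102.8° gives EG at 39.0° from the x-axis; with |EG| = 25.6, G = (28.6, -14.4). ∠EGZ = 130.8° gives GZ at 88.2° from the x-axis; with |GZ| = 29.0, Z = (29.5, 14.6). ∠GZW = 98.5° gives ZW at 170° from the x-axis; with |ZW| = 14.6, W = (15.1, 17.2). Then |EW| = |W − E| = 48.1.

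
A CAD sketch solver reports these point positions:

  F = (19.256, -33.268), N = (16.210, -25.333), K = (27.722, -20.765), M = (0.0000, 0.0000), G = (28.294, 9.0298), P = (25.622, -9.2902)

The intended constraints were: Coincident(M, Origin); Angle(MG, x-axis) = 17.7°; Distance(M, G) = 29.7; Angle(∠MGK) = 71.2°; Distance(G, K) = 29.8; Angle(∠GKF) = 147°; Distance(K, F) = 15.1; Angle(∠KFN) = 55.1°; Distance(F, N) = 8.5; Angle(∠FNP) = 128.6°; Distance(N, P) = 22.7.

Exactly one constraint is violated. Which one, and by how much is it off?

Distance(N, P) = 22.7 — off by 4.10.

M = (0.00, 0.00) ✓; MG at 17.70° ✓; |MG| = 29.70 ✓; ∠MGK = 71.20° ✓; |GK| = 29.80 ✓; ∠GKF = 147.0° ✓; |KF| = 15.10 ✓; ∠KFN = 55.10° ✓; |FN| = 8.500 ✓; ∠FNP = 128.6° ✓; |NP| = 18.60 ✗.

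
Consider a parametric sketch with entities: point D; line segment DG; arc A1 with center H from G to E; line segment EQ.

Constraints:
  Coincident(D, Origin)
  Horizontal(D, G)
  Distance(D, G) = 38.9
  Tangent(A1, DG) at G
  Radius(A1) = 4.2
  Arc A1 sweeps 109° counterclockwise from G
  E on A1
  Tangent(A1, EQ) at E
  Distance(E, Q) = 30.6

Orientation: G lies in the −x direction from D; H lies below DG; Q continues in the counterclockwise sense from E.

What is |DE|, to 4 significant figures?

43.23

D is at the origin; DG is horizontal with |DG| = 38.9 and G on the −x side, so G = (-38.90, 0.000). The tangent condition forces HG to be normal to DG, so H = G + (0, -4.2) = (-38.90, -4.200). On A1, G sits at bearing 90° from H; a 109° counterclockwise sweep puts E at bearing 199°, so E = H + 4.2·(cos 199°, sin 199°) = (-42.87, -5.567). Then |DE| = |E − D| = 43.23.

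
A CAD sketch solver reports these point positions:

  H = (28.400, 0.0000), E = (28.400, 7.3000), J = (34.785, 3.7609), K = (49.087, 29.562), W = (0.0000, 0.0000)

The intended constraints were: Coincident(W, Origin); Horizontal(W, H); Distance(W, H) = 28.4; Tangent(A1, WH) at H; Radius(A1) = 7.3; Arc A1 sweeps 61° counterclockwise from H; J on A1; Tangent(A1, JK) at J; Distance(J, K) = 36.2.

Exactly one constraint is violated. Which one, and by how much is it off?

Distance(J, K) = 36.2 — off by 6.70.

W = (0.00, 0.00) ✓; W.y = 0.00, H.y = 0.00 ✓; |WH| = 28.40 ✓; ∠(EH, HW) = 90.00° ✓; |EH| = 7.300 ✓; bearing(E→J) − bearing(E→H) = 61.00° ✓; |EJ| = 7.300 ✓; ∠(EJ, JK) = 90.00° ✓; |JK| = 29.50 ✗.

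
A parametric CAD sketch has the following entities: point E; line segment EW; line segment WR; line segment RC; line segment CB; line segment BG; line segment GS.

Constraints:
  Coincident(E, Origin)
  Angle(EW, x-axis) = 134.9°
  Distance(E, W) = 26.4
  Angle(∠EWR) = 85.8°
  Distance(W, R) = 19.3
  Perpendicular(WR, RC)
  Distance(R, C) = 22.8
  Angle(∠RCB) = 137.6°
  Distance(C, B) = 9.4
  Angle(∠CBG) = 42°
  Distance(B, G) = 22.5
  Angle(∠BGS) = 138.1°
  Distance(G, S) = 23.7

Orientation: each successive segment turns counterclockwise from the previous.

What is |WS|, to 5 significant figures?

30.836

∠CBG = 42.0° gives BG at 139.50° from the x-axis; with |BG| = 22.5, G = (-21.750, 4.0428). ∠BGS = 138.1° gives GS at -178.60° from the x-axis; with |GS| = 23.7, S = (-45.443, 3.4637). Then |WS| = |S − W| = 30.836.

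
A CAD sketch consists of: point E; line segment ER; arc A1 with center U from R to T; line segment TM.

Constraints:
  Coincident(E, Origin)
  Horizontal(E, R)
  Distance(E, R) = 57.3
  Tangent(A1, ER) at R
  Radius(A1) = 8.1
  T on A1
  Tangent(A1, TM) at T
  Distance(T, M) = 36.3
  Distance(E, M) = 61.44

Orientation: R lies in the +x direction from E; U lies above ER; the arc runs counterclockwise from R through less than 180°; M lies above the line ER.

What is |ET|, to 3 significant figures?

65.3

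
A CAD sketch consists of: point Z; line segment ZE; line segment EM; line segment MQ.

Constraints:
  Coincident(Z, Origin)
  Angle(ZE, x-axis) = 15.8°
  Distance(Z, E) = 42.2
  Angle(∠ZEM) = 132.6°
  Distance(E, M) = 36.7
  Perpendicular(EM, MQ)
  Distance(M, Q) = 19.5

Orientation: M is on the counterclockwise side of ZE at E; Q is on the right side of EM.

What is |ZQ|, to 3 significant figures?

82.6

∠ZEM = 132.6°, so EM runs at 15.8° + (180° − 132.6°) = 63.2° from the x-axis; with |EM| = 36.7, M = E + 36.7·(cos 63.2°, sin 63.2°) = (57.2, 44.2). EM ⟂ MQ; with |MQ| = 19.5 on the right of EM, Q = M + 19.5·(0.893, -0.451) = (74.6, 35.5). Then |ZQ| = |Q − Z| = 82.6.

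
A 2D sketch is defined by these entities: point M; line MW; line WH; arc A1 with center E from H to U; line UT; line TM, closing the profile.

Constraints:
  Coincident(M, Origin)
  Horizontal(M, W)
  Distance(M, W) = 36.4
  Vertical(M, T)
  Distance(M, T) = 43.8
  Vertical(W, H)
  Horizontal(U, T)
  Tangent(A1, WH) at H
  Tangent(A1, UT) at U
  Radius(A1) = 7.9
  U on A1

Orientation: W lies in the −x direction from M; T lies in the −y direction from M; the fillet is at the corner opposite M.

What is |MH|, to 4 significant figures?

51.13

The virtual corner opposite M is at (-36.40, -43.80). Since A1 is tangent to WH there, EH ⟂ WH and since A1 is tangent to UT there, EU ⟂ UT, with radius 7.9, so the center E sits 7.9 in from both sides at E = (-28.50, -35.90). That places the tangent points at H = (-36.40, -35.90) on WH and U = (-28.50, -43.80) on UT. Then |MH| = |H − M| = 51.13.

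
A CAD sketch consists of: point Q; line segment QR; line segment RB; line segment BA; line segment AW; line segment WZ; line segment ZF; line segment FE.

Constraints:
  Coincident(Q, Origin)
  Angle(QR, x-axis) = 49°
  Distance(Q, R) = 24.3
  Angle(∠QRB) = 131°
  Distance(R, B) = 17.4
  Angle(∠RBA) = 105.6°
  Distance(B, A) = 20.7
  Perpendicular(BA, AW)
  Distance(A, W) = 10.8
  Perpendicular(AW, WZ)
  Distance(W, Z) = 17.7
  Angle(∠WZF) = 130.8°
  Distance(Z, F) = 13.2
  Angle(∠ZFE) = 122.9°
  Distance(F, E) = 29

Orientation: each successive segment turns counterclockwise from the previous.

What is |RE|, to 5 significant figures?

44.373

∠WZF = 130.8° gives ZF at 41.600° from the x-axis; with |ZF| = 13.2, F = (18.990, 34.026). ∠ZFE = 122.9° gives FE at 98.700° from the x-axis; with |FE| = 29.0, E = (14.603, 62.692). Then |RE| = |E − R| = 44.373.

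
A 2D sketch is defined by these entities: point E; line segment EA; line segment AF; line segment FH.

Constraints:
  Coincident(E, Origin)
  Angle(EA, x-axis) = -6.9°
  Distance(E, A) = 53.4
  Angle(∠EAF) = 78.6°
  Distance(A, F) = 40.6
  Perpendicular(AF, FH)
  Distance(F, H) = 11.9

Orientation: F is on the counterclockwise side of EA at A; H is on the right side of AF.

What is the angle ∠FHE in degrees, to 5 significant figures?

25.063°

E is at the origin; EA runs at -6.9° with length 53.4, so A = 53.4·(cos -6.9°, sin -6.9°) = (53.013, -6.4153). ∠EAF = 78.6°, so AF runs at -6.9° + (180° − 78.6°) = 94.500° from the x-axis; with |AF| = 40.6, F = A + 40.6·(cos 94.500°, sin 94.500°) = (49.828, 34.060). AF is perpendicular to FH; with |FH| = 11.9 on the right of AF, H = F + 11.9·(0.99692, 0.078459) = (61.691, 34.993). Then cos ∠FHE = HF·HE / (|HF||HE|), giving 25.063°.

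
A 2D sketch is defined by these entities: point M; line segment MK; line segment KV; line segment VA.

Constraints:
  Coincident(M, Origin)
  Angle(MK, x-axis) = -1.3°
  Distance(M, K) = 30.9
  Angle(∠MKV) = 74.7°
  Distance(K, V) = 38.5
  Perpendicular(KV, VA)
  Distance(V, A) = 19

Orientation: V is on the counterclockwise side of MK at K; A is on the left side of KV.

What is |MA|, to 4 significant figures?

32.21

∠MKV = 74.7°, so KV runs at -1.3° + (180° − 74.7°) = 104.0° from the x-axis; with |KV| = 38.5, V = K + 38.5·(cos 104.0°, sin 104.0°) = (21.58, 36.66). The perpendicularity gives VA at right angles to KV; with |VA| = 19.0 on the left of KV, A = V + 19.0·(-0.9703, -0.2419) = (3.142, 32.06). Then |MA| = |A − M| = 32.21.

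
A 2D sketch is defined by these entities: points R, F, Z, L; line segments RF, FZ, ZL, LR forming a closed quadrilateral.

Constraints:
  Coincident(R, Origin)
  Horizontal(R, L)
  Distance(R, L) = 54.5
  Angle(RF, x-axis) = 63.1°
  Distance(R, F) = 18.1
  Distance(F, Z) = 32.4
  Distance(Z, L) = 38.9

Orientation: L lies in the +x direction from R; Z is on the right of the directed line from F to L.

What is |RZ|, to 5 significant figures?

23.517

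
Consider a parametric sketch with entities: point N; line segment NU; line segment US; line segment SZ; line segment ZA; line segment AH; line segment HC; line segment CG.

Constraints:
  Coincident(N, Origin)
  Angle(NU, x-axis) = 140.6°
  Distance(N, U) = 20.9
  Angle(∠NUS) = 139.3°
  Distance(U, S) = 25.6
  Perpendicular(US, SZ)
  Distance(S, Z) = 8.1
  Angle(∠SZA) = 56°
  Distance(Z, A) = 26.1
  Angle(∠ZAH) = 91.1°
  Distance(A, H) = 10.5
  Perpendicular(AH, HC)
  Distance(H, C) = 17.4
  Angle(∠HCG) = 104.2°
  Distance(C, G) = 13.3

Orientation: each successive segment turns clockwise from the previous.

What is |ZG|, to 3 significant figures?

5.75

AH ⟂ HC, so HC runs at 67.0°; with |HC| = 17.4, C = (-26.1, 36.2). ∠HCG = 104.2° gives CG at -8.80° from the x-axis; with |CG| = 13.3, G = (-13.0, 34.1). Then |ZG| = |G − Z| = 5.75.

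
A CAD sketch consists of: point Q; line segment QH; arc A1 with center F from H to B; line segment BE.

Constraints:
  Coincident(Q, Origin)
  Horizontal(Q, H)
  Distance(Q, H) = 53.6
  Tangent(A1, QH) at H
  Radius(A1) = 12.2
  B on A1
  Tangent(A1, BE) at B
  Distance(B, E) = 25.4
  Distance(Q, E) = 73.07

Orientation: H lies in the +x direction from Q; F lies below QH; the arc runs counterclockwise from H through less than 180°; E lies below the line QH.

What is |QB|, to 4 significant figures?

49.02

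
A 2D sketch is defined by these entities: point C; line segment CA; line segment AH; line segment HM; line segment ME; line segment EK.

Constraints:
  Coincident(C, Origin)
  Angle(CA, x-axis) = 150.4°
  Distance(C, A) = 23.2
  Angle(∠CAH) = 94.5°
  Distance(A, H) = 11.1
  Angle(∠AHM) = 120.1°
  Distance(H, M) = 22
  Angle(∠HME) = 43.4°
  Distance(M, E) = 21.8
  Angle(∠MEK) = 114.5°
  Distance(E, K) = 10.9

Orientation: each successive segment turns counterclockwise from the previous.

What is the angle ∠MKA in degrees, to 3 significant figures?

119°

C is at the origin; CA runs at 150.4° with length 23.2, so A = (-20.2, 11.5). ∠CAH = 94.5° gives AH at -124° from the x-axis; with |AH| = 11.1, H = (-26.4, 2.27). ∠AHM = 120.1° gives HM at -64.2° from the x-axis; with |HM| = 22.0, M = (-16.8, -17.5). ∠HME = 43.4° gives ME at 72.4° from the x-axis; with |ME| = 21.8, E = (-10.2, 3.24). ∠MEK = 114.5° gives EK at 138° from the x-axis; with |EK| = 10.9, K = (-18.3, 10.5). Then cos ∠MKA = KM·KA / (|KM||KA|), giving 119°.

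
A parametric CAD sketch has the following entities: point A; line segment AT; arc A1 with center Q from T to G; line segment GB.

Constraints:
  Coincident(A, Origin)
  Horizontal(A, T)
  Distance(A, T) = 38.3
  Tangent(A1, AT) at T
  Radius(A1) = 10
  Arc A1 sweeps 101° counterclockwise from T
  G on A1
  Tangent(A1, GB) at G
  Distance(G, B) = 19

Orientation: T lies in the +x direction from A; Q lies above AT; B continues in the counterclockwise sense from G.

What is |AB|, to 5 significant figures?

53.975

On A1, T sits at bearing -90° from Q; a 101° counterclockwise sweep puts G at bearing 11°, so G = Q + 10.0·(cos 11°, sin 11°) = (48.116, 11.908). Since A1 is tangent to GB there, QG ⟂ GB, so GB runs along (−sin 11°, cos 11°); with |GB| = 19.0, B = (44.491, 30.559). Then |AB| = |B − A| = 53.975.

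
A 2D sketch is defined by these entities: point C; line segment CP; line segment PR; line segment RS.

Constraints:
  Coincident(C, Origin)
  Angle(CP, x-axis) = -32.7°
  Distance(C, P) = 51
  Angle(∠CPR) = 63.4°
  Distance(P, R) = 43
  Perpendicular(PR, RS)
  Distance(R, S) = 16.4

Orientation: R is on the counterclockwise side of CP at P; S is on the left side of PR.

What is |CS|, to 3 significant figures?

35.5

C is at the origin; CP runs at -32.7° with length 51.0, so P = 51.0·(cos -32.7°, sin -32.7°) = (42.9, -27.6). ∠CPR = 63.4°, so PR runs at -32.7° + (180° − 63.4°) = 83.9° from the x-axis; with |PR| = 43.0, R = P + 43.0·(cos 83.9°, sin 83.9°) = (47.5, 15.2). PR ⟂ RS; with |RS| = 16.4 on the left of PR, S = R + 16.4·(-0.994, 0.106) = (31.2, 16.9). Then |CS| = |S − C| = 35.5.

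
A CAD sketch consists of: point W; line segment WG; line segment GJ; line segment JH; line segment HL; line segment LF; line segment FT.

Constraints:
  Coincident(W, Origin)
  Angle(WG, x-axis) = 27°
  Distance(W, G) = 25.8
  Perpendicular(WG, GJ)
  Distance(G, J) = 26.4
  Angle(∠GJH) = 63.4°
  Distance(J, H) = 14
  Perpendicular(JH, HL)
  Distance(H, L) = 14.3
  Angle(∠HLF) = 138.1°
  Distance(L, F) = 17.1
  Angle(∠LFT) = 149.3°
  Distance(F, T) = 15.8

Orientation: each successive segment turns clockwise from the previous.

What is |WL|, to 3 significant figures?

21.0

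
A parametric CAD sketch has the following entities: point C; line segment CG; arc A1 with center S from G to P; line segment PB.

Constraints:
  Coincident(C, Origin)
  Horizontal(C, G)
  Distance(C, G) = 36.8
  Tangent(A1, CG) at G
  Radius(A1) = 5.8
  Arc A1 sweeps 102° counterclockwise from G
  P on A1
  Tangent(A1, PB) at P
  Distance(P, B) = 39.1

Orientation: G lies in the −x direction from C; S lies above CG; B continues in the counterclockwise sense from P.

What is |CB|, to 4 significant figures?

59.91

C is at the origin; C and G share the same y with |CG| = 36.8 and G on the −x side, so G = (-36.80, 0.000). The tangent condition forces SG to be normal to CG, so S = G + (0, 5.8) = (-36.80, 5.800). On A1, G sits at bearing -90° from S; a 102° counterclockwise sweep puts P at bearing 12°, so P = S + 5.8·(cos 12°, sin 12°) = (-31.13, 7.006). Tangency of A1 to PB means the radius SP is perpendicular to PB, so PB runs along (−sin 12°, cos 12°); with |PB| = 39.1, B = (-39.26, 45.25). Then |CB| = |B − C| = 59.91.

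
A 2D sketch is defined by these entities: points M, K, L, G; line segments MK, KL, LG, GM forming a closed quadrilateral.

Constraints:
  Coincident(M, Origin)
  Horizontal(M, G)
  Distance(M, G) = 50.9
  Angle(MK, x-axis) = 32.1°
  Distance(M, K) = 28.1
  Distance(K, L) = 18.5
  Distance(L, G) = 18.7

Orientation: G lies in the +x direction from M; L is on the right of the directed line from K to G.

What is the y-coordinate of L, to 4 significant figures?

-1.521

Checks: |KL| = 18.50 ✓; |LG| = 18.70 ✓.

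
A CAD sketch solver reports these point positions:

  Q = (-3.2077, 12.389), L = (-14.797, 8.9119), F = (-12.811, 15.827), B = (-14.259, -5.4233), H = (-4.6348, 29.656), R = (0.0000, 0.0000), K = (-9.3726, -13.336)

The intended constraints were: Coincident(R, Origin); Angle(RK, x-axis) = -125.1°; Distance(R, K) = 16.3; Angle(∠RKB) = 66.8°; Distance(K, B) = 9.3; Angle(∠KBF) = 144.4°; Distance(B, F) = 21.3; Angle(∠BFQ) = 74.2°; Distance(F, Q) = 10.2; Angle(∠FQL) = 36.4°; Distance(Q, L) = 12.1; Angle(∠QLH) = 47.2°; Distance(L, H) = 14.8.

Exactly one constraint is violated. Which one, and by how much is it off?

Distance(L, H) = 14.8 — off by 8.30.

R = (0.00, 0.00) ✓; RK at -125.1° ✓; |RK| = 16.30 ✓; ∠RKB = 66.80° ✓; |KB| = 9.300 ✓; ∠KBF = 144.4° ✓; |BF| = 21.30 ✓; ∠BFQ = 74.20° ✓; |FQ| = 10.20 ✓; ∠FQL = 36.40° ✓; |QL| = 12.10 ✓; ∠QLH = 47.20° ✓; |LH| = 23.10 ✗.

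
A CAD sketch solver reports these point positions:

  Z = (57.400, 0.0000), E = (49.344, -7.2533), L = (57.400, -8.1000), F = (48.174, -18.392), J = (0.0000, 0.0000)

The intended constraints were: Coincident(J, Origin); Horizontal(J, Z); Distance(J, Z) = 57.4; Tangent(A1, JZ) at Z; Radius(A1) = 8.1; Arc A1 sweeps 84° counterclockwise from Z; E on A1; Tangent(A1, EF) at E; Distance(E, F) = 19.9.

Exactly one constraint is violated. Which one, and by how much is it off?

Distance(E, F) = 19.9 — off by 8.70.

J = (0.00, 0.00) ✓; J.y = 0.00, Z.y = 0.00 ✓; |JZ| = 57.40 ✓; ∠(LZ, ZJ) = 90.00° ✓; |LZ| = 8.100 ✓; bearing(L→E) − bearing(L→Z) = 84.00° ✓; |LE| = 8.100 ✓; ∠(LE, EF) = 90.00° ✓; |EF| = 11.20 ✗.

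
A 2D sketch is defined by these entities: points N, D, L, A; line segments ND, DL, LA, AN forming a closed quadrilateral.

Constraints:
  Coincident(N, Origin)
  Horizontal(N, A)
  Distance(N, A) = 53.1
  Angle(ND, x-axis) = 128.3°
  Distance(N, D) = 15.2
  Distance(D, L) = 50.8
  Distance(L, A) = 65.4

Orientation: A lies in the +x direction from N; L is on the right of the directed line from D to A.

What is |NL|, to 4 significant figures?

38.01

N is at the origin; N and A share the same y with |NA| = 53.1 and A in +x, so A = (53.1, 0). ND runs at 128.3° with |ND| = 15.2, so D = (-9.421, 11.93). L is determined by |DL| = 50.8 and |LA| = 65.4 together: it lies at the intersection of circle(D, 50.8) and circle(A, 65.4). With |DA| = 63.65, the foot of the radical line on DA is 18.50 from D and the perpendicular offset is √(50.8² − 18.50²) = 47.31. Taking the right-of-DA solution: L = (-0.1185, -38.01).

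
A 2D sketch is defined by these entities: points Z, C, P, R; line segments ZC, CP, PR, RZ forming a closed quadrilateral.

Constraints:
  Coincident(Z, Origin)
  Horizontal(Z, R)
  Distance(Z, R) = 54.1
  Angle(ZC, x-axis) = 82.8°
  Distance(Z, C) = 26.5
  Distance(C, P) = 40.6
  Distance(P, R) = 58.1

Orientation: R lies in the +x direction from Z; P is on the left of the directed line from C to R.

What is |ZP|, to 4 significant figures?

63.32

Z is at the origin; Z and R share the same y with |ZR| = 54.1 and R in +x, so R = (54.1, 0). ZC runs at 82.8° with |ZC| = 26.5, so C = (3.321, 26.29). P is determined by |CP| = 40.6 and |PR| = 58.1 together: it lies at the intersection of circle(C, 40.6) and circle(R, 58.1). With |CR| = 57.18, the foot of the radical line on CR is 13.49 from C and the perpendicular offset is √(40.6² − 13.49²) = 38.29. Taking the left-of-CR solution: P = (32.91, 54.10).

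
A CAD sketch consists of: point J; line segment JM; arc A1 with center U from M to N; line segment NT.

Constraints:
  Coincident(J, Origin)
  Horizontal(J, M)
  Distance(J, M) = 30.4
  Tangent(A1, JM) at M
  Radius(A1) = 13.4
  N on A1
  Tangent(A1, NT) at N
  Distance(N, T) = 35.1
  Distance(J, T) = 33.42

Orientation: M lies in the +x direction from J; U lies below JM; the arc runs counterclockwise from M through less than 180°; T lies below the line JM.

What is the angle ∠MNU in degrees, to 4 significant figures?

63.48°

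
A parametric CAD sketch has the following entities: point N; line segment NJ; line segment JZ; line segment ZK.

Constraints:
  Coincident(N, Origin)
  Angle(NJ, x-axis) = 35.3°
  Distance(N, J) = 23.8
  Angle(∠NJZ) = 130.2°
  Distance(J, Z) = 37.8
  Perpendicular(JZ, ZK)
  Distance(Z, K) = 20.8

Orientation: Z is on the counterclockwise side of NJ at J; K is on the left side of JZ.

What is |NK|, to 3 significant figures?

53.2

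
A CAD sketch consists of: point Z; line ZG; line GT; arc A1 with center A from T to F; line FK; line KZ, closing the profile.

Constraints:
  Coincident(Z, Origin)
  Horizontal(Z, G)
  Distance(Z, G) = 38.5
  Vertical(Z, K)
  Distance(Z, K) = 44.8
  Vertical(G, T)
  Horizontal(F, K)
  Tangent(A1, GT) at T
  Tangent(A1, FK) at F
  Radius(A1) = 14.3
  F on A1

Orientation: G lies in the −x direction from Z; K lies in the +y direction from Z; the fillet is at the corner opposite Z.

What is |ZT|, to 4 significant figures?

49.12

Z is at the origin; ZG is horizontal with |ZG| = 38.5 and G on the −x side, so G = (-38.50, 0.000). Z and K share the same x with |ZK| = 44.8 and K on the +y side, so K = (0.000, 44.80). The virtual corner opposite Z is at (-38.50, 44.80). Since A1 is tangent to GT there, AT ⟂ GT and since A1 is tangent to FK there, AF ⟂ FK, with radius 14.3, so the center A sits 14.3 in from both sides at A = (-24.20, 30.50). That places the tangent points at T = (-38.50, 30.50) on GT and F = (-24.20, 44.80) on FK. Then |ZT| = |T − Z| = 49.12.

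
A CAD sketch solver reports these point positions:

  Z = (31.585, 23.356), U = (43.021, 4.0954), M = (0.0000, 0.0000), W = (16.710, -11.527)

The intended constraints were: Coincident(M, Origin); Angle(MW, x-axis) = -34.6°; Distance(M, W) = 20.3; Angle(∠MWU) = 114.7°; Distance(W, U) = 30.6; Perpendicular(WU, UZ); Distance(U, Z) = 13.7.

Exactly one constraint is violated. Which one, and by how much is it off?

Distance(U, Z) = 13.7 — off by 8.70.

M = (0.00, 0.00) ✓; MW at -34.60° ✓; |MW| = 20.30 ✓; ∠MWU = 114.7° ✓; |WU| = 30.60 ✓; ∠(WU, UZ) = 90.00° ✓; |UZ| = 22.40 ✗.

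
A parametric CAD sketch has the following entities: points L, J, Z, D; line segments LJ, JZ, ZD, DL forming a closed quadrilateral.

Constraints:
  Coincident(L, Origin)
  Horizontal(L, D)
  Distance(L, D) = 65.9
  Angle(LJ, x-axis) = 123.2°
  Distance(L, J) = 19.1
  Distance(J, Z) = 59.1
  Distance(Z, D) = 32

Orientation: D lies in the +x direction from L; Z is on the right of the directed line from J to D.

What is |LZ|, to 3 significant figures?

42.2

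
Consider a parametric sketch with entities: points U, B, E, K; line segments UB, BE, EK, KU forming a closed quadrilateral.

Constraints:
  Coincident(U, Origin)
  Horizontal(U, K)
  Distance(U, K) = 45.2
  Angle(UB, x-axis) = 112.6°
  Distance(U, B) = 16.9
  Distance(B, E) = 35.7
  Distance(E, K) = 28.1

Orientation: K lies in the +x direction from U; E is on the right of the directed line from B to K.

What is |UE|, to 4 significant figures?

21.10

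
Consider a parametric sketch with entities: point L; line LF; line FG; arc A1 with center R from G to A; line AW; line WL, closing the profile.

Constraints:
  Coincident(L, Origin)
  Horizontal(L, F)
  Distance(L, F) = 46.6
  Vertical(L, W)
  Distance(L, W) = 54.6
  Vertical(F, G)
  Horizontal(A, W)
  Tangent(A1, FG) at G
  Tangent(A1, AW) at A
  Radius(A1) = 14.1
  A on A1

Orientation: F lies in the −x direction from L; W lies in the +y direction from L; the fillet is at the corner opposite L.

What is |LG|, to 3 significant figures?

61.7

L is at the origin; LF is horizontal with |LF| = 46.6 and F on the −x side, so F = (-46.6, 0.00). LW is vertical with |LW| = 54.6 and W on the +y side, so W = (0.00, 54.6). The virtual corner opposite L is at (-46.6, 54.6). A1 meets FG tangentially, so RG is at right angles to FG and since A1 is tangent to AW there, RA ⟂ AW, with radius 14.1, so the center R sits 14.1 in from both sides at R = (-32.5, 40.5). That places the tangent points at G = (-46.6, 40.5) on FG and A = (-32.5, 54.6) on AW. Then |LG| = |G − L| = 61.7.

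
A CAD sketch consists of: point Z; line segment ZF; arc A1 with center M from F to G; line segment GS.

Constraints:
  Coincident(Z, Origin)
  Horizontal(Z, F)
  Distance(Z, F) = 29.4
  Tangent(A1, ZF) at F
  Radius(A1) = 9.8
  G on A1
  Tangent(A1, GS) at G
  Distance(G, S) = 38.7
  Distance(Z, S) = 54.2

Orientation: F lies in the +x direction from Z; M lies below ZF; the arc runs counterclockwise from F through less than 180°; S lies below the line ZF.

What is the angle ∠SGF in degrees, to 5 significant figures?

132.65°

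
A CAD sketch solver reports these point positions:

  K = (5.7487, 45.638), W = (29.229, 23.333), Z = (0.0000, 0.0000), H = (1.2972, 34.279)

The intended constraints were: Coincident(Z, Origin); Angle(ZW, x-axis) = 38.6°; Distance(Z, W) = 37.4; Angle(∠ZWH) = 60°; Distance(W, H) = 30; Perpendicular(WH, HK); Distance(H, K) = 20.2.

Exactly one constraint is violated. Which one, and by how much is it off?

Distance(H, K) = 20.2 — off by 8.00.

Z = (0.00, 0.00) ✓; ZW at 38.60° ✓; |ZW| = 37.40 ✓; ∠ZWH = 60.00° ✓; |WH| = 30.00 ✓; ∠(WH, HK) = 90.00° ✓; |HK| = 12.20 ✗.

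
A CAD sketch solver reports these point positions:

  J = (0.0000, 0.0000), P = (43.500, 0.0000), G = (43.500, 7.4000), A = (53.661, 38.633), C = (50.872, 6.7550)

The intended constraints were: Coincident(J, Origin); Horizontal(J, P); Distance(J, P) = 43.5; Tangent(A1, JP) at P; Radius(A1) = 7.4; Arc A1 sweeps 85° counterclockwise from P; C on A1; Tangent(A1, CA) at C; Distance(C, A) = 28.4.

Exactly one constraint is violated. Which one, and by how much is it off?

Distance(C, A) = 28.4 — off by 3.60.

J = (0.00, 0.00) ✓; J.y = 0.00, P.y = 0.00 ✓; |JP| = 43.50 ✓; ∠(GP, PJ) = 90.00° ✓; |GP| = 7.400 ✓; bearing(G→C) − bearing(G→P) = 85.00° ✓; |GC| = 7.400 ✓; ∠(GC, CA) = 90.00° ✓; |CA| = 32.00 ✗.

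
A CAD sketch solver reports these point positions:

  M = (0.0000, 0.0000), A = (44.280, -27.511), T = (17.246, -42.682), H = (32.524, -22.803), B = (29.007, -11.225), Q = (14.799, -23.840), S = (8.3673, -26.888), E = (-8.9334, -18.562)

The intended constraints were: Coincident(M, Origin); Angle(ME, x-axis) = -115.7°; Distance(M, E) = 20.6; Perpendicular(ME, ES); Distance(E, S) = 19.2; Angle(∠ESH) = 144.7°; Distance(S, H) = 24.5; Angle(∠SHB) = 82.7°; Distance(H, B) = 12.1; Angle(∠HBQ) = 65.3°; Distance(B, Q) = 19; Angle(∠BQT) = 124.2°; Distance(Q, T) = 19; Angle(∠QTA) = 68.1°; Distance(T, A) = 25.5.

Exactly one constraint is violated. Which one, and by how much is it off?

Distance(T, A) = 25.5 — off by 5.50.

M = (0.00, 0.00) ✓; ME at -115.7° ✓; |ME| = 20.60 ✓; ∠(ME, ES) = 90.00° ✓; |ES| = 19.20 ✓; ∠ESH = 144.7° ✓; |SH| = 24.50 ✓; ∠SHB = 82.70° ✓; |HB| = 12.10 ✓; ∠HBQ = 65.30° ✓; |BQ| = 19.00 ✓; ∠BQT = 124.2° ✓; |QT| = 19.00 ✓; ∠QTA = 68.10° ✓; |TA| = 31.00 ✗.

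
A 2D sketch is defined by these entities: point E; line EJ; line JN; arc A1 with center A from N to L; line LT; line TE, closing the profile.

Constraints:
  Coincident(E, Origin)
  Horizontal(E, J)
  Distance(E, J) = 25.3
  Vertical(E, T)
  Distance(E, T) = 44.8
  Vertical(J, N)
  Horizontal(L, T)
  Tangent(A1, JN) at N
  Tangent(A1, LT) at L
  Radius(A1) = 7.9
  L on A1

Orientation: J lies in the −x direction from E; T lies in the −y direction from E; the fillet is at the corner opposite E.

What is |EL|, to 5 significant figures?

48.060

E is at the origin; E and J share the same y with |EJ| = 25.3 and J on the −x side, so J = (-25.300, 0.0000). ET is vertical with |ET| = 44.8 and T on the −y side, so T = (0.0000, -44.800). The virtual corner opposite E is at (-25.300, -44.800). Since A1 is tangent to JN there, AN ⟂ JN and the tangent condition forces AL to be normal to LT, with radius 7.9, so the center A sits 7.9 in from both sides at A = (-17.400, -36.900). That places the tangent points at N = (-25.300, -36.900) on JN and L = (-17.400, -44.800) on LT. Then |EL| = |L − E| = 48.060.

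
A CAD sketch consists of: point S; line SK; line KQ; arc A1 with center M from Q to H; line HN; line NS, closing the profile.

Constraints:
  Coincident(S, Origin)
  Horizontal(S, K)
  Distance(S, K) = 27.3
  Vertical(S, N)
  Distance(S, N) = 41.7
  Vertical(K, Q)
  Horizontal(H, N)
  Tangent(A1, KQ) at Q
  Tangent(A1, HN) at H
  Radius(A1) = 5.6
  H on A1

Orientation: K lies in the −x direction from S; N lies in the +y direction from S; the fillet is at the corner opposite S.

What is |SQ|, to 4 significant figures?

45.26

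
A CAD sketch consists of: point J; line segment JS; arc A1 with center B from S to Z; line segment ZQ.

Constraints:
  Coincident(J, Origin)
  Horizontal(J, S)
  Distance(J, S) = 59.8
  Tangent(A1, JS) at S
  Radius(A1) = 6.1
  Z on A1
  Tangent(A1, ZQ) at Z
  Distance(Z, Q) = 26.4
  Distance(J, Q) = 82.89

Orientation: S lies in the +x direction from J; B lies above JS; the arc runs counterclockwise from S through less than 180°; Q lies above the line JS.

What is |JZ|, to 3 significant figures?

65.0

Checks: |BZ| = 6.100 ✓; ∠(BZ, ZQ) = 90.00° ✓; |ZQ| = 26.40 ✓; |JQ| = 82.89 ✓.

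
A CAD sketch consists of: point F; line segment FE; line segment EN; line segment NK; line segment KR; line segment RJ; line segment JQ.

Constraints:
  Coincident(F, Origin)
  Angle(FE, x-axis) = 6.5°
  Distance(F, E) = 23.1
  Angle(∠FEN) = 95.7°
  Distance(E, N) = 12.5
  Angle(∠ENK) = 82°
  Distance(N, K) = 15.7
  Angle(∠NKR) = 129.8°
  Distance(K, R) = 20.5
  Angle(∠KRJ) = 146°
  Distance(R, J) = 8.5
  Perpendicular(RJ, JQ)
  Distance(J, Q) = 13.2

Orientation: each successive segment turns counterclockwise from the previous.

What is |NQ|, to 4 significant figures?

30.43

F is at the origin; FE runs at 6.5° with length 23.1, so E = (22.95, 2.615). ∠FEN = 95.7° gives EN at 90.80° from the x-axis; with |EN| = 12.5, N = (22.78, 15.11). ∠ENK = 82.0° gives NK at -171.2° from the x-axis; with |NK| = 15.7, K = (7.262, 12.71). ∠NKR = 129.8° gives KR at -121.0° from the x-axis; with |KR| = 20.5, R = (-3.296, -4.860). ∠KRJ = 146.0° gives RJ at -87.00° from the x-axis; with |RJ| = 8.5, J = (-2.852, -13.35). RJ ⟂ JQ, so JQ runs at 3.000°; with |JQ| = 13.2, Q = (10.33, -12.66). Then |NQ| = |Q − N| = 30.43.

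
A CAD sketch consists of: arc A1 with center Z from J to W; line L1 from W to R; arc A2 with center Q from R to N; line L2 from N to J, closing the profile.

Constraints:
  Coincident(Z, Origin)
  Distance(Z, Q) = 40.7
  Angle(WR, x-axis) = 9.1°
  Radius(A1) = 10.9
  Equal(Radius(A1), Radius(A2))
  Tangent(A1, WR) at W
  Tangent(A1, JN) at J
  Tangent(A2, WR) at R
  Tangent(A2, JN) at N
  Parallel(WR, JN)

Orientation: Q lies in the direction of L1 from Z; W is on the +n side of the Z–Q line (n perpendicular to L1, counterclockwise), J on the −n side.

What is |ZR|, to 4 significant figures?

42.13

The slot axis is L1's direction at 9.1°, so u = (cos 9.1°, sin 9.1°) = (0.9874, 0.1582) and n = (−sin 9.1°, cos 9.1°) = (-0.1582, 0.9874). Z is at the origin and Q lies 40.7 along u from Z, so Q = 40.7·u = (40.19, 6.437). Tangency of A1 to both parallel lines with radius 10.9 puts W and J at Z ± 10.9·n: W = (-1.724, 10.76), J = (1.724, -10.76). Equal radii place R and N the same way about Q: R = Q + 10.9·n = (38.46, 17.20), N = Q − 10.9·n = (41.91, -4.326). Then |ZR| = |R − Z| = 42.13.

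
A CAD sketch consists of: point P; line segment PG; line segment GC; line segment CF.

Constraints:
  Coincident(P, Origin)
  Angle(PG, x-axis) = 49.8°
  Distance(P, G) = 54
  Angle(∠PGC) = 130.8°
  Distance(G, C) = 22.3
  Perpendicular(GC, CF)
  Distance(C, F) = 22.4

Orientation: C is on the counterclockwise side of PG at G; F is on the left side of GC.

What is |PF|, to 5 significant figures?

60.477

∠PGC = 130.8°, so GC runs at 49.8° + (180° − 130.8°) = 99.000° from the x-axis; with |GC| = 22.3, C = G + 22.3·(cos 99.000°, sin 99.000°) = (31.366, 63.270). GC ⟂ CF; with |CF| = 22.4 on the left of GC, F = C + 22.4·(-0.98769, -0.15643) = (9.2420, 59.766). Then |PF| = |F − P| = 60.477.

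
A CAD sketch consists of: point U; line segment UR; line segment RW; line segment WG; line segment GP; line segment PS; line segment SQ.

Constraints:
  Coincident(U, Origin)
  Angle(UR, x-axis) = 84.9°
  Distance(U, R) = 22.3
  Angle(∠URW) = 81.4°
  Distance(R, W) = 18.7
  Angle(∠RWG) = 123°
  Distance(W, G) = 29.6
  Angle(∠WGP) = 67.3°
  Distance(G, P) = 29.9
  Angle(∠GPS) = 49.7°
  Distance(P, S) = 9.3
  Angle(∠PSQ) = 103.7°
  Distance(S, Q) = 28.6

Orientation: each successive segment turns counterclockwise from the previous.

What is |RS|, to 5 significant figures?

24.294

∠WGP = 67.3° gives GP at -6.8000° from the x-axis; with |GP| = 29.9, P = (-1.5688, -8.2327). ∠GPS = 49.7° gives PS at 123.50° from the x-axis; with |PS| = 9.3, S = (-6.7019, -0.47756). Then |RS| = |S − R| = 24.294.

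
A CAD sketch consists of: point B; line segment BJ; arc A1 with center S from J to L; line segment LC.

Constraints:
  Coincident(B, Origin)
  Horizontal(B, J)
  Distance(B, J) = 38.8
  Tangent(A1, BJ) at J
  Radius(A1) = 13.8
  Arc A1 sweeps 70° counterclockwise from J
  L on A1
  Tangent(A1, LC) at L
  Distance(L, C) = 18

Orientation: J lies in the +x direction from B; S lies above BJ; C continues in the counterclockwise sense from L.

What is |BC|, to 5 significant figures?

63.490

On A1, J sits at bearing -90° from S; a 70° counterclockwise sweep puts L at bearing -20°, so L = S + 13.8·(cos -20°, sin -20°) = (51.768, 9.0801). A1 meets LC tangentially, so SL is at right angles to LC, so LC runs along (−sin -20°, cos -20°); with |LC| = 18.0, C = (57.924, 25.995). Then |BC| = |C − B| = 63.490.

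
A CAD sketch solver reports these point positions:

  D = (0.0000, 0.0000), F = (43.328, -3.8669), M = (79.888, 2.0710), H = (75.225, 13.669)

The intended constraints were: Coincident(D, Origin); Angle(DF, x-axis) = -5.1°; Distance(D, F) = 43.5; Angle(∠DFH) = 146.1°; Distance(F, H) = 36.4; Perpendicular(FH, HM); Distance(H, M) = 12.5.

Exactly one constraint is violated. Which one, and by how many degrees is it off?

Perpendicular(FH, HM) — off by 6.90°.

D = (0.00, 0.00) ✓; DF at -5.100° ✓; |DF| = 43.50 ✓; ∠DFH = 146.1° ✓; |FH| = 36.40 ✓; ∠(FH, HM) = 96.90° ✗; |HM| = 12.50 ✓.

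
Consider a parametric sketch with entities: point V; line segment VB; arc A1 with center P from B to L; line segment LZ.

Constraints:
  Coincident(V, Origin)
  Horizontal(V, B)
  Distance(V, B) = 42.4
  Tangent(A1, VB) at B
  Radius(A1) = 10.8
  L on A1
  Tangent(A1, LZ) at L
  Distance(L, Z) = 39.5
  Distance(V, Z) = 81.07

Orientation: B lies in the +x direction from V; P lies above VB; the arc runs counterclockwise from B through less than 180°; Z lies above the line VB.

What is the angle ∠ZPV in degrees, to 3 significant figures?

146°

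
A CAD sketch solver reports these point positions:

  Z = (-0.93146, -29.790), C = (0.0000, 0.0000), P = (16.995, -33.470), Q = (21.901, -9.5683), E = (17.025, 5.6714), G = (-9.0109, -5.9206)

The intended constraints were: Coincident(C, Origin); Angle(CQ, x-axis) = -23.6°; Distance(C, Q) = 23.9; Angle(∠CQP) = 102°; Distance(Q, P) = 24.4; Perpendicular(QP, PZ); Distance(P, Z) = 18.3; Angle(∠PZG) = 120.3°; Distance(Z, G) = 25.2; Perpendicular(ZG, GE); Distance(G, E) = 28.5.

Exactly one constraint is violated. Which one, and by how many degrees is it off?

Perpendicular(ZG, GE) — off by 5.30°.

C = (0.00, 0.00) ✓; CQ at -23.60° ✓; |CQ| = 23.90 ✓; ∠CQP = 102.0° ✓; |QP| = 24.40 ✓; ∠(QP, PZ) = 90.00° ✓; |PZ| = 18.30 ✓; ∠PZG = 120.3° ✓; |ZG| = 25.20 ✓; ∠(ZG, GE) = 84.70° ✗; |GE| = 28.50 ✓.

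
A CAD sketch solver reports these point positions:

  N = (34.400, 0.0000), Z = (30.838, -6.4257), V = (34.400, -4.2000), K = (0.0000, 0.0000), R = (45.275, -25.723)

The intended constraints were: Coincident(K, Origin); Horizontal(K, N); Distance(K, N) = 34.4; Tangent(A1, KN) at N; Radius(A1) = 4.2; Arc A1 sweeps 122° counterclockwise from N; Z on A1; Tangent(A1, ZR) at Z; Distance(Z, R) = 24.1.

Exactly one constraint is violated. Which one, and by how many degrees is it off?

Tangent(A1, ZR) at Z — off by 4.80°.

K = (0.00, 0.00) ✓; K.y = 0.00, N.y = 0.00 ✓; |KN| = 34.40 ✓; ∠(VN, NK) = 90.00° ✓; |VN| = 4.200 ✓; bearing(V→Z) − bearing(V→N) = 122.0° ✓; |VZ| = 4.200 ✓; ∠(VZ, ZR) = 85.20° ✗; |ZR| = 24.10 ✓.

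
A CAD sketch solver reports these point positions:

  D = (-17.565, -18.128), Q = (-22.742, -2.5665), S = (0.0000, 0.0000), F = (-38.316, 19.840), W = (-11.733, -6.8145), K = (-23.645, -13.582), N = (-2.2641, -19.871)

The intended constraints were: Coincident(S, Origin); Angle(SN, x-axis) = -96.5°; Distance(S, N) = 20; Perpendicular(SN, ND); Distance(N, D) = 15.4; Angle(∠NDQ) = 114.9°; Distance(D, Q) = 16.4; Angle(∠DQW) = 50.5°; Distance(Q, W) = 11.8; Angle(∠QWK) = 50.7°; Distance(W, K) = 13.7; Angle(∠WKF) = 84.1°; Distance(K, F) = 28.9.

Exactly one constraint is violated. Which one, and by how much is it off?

Distance(K, F) = 28.9 — off by 7.60.

S = (0.00, 0.00) ✓; SN at -96.50° ✓; |SN| = 20.00 ✓; ∠(SN, ND) = 90.00° ✓; |ND| = 15.40 ✓; ∠NDQ = 114.9° ✓; |DQ| = 16.40 ✓; ∠DQW = 50.50° ✓; |QW| = 11.80 ✓; ∠QWK = 50.70° ✓; |WK| = 13.70 ✓; ∠WKF = 84.10° ✓; |KF| = 36.50 ✗.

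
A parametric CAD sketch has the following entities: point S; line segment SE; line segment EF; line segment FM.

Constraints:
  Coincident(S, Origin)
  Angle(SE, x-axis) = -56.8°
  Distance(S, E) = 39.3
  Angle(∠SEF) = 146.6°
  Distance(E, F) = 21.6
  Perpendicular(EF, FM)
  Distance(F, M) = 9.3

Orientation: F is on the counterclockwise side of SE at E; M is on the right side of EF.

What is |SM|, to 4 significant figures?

62.59

∠SEF = 146.6°, so EF runs at -56.8° + (180° − 146.6°) = -23.40° from the x-axis; with |EF| = 21.6, F = E + 21.6·(cos -23.40°, sin -23.40°) = (41.34, -41.46). The perpendicularity gives FM at right angles to EF; with |FM| = 9.3 on the right of EF, M = F + 9.3·(-0.3971, -0.9178) = (37.65, -50.00). Then |SM| = |M − S| = 62.59.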